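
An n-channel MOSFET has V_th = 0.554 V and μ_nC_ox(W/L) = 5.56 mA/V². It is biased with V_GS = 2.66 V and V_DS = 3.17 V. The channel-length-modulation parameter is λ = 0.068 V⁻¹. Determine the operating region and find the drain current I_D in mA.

Saturation; I_D = 15.0 mA

V_ov = V_GS − V_th = 2.66 − 0.554 = 2.11 V.
Since V_DS = 3.17 V ≥ V_ov = 2.11 V, the device is in saturation.
I_D = ½ k_n V_ov² (1 + λ V_DS) = 0.5 × 5.56 × 2.11² × (1 + 0.068 × 3.17) = 15 mA.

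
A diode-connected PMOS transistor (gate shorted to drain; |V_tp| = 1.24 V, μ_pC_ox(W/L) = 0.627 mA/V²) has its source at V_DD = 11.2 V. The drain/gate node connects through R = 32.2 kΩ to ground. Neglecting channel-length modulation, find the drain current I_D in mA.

With gate tied to drain, V_SG = V_SD ≥ V_SG − |V_tp|, so the device is in saturation.
KCL at the drain: ½ k_p (V_SG − |V_tp|)² = (V_DD − V_SG)/R.
Let x = V_SG − 1.24. Then 10.1 x² + x − 9.96 = 0, giving x = 0.945 V (positive root), so V_SG = 2.19 V.
I_D = (V_DD − V_SG)/R = (11.2 − 2.19) / 32.2 = 0.28 mA.

I_D = 0.280 mA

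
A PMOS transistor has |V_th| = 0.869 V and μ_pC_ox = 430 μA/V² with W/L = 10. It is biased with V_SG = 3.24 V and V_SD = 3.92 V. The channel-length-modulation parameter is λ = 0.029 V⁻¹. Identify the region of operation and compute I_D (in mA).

Saturation; I_D = 13.5 mA

k_p = μ_pC_ox · (W/L) = 4.3 mA/V².
V_ov = V_SG − |V_th| = 3.24 − 0.869 = 2.37 V.
Since V_SD = 3.92 V ≥ V_ov = 2.37 V, the device is in saturation.
I_D = ½ k_p V_ov² (1 + λ V_SD) = 0.5 × 4.3 × 2.37² × (1 + 0.029 × 3.92) = 13.5 mA.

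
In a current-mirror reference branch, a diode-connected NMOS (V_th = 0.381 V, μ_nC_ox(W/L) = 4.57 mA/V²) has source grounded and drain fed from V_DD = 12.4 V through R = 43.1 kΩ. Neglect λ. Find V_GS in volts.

With gate tied to drain, V_GS = V_DS ≥ V_GS − V_th, so the device is in saturation.
KCL at the drain: ½ k_n (V_GS − V_th)² = (V_DD − V_GS)/R.
Let x = V_GS − 0.381. Then 98.5 x² + x − 12.02 = 0, giving x = 0.344 V (positive root), so V_GS = 0.725 V.
I_D = (V_DD − V_GS)/R = (12.4 − 0.725) / 43.1 = 0.271 mA.

V_GS = 0.725 V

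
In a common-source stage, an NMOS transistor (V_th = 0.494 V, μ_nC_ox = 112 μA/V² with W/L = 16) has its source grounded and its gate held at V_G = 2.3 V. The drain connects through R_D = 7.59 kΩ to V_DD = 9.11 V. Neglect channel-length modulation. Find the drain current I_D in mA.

I_D = 1.15 mA

V_GS = V_G = 2.3 V, so V_ov = 2.3 − 0.494 = 1.81 V.
k_n = μ_nC_ox · (W/L) = 1.792 mA/V².
Assume saturation: I_D = ½ k_n V_ov² = 0.5 × 1.792 × 1.81² = 2.92 mA, giving V_DS = V_DD − I_D R_D = 9.11 − 2.92 × 7.59 = -13.1 V.
But -13.1 V < V_ov = 1.81 V, so the device is actually in triode.
In triode I_D = k_n[V_ov V_DS − ½ V_DS²] and I_D = (V_DD − V_DS)/R_D. Equating: 6.8 V_DS² − 25.56 V_DS + 9.11 = 0, giving V_DS = 0.399 V (the root below V_ov).
I_D = (9.11 − 0.399) / 7.59 = 1.15 mA.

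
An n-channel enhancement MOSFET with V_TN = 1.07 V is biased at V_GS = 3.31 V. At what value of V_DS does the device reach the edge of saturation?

The boundary between triode and saturation is V_DS = V_GS − V_TN = V_ov.
V_ov = 3.31 − 1.07 = 2.24 V.

V_DS,sat = 2.24 V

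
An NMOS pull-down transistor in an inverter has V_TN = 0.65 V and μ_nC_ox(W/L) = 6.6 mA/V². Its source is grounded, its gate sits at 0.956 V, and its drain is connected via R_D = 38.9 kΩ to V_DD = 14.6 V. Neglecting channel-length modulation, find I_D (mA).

V_GS = V_G = 0.956 V, so V_ov = 0.956 − 0.65 = 0.306 V.
Assume saturation: I_D = ½ k_n V_ov² = 0.5 × 6.6 × 0.306² = 0.309 mA, giving V_DS = V_DD − I_D R_D = 14.6 − 0.309 × 38.9 = 2.58 V.
V_DS = 2.58 V ≥ V_ov = 0.306 V, confirming saturation.

I_D = 0.309 mA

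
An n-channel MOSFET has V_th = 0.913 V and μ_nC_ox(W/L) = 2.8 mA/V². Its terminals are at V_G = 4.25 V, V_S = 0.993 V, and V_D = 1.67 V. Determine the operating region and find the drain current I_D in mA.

Triode; I_D = 3.80 mA

V_GS = V_G − V_S = 4.25 − 0.993 = 3.26 V; V_DS = V_D − V_S = 1.67 − 0.993 = 0.677 V.
V_ov = V_GS − V_th = 3.26 − 0.913 = 2.34 V.
Since V_DS = 0.677 V < V_ov = 2.34 V, the device is in the triode region.
I_D = k_n [V_ov · V_DS − ½ V_DS²] = 2.8 × [2.34 × 0.677 − 0.5 × 0.677²] = 3.8 mA.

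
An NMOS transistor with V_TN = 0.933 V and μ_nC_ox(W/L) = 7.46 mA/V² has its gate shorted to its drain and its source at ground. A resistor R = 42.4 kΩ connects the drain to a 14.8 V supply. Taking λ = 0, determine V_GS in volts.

With gate tied to drain, V_GS = V_DS ≥ V_GS − V_TN, so the device is in saturation.
KCL at the drain: ½ k_n (V_GS − V_TN)² = (V_DD − V_GS)/R.
Let x = V_GS − 0.933. Then 158 x² + x − 13.87 = 0, giving x = 0.293 V (positive root), so V_GS = 1.23 V.
I_D = (V_DD − V_GS)/R = (14.8 − 1.23) / 42.4 = 0.32 mA.

V_GS = 1.23 V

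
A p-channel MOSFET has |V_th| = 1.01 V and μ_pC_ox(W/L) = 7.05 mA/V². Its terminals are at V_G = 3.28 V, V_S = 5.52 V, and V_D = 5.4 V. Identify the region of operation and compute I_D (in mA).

Triode; I_D = 0.990 mA

V_SG = V_S − V_G = 5.52 − 3.28 = 2.24 V; V_SD = V_S − V_D = 5.52 − 5.4 = 0.12 V.
V_ov = V_SG − |V_th| = 2.24 − 1.01 = 1.23 V.
Since V_SD = 0.12 V < V_ov = 1.23 V, the device is in the triode region.
I_D = k_p [V_ov · V_SD − ½ V_SD²] = 7.05 × [1.23 × 0.12 − 0.5 × 0.12²] = 0.99 mA.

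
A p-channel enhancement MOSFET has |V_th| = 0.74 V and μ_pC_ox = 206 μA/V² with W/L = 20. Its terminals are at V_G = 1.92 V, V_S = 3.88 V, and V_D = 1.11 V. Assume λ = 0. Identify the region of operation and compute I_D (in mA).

Saturation; I_D = 3.07 mA

V_SG = V_S − V_G = 3.88 − 1.92 = 1.96 V; V_SD = V_S − V_D = 3.88 − 1.11 = 2.77 V.
k_p = μ_pC_ox · (W/L) = 4.12 mA/V².
V_ov = V_SG − |V_th| = 1.96 − 0.74 = 1.22 V.
Since V_SD = 2.77 V ≥ V_ov = 1.22 V, the device is in saturation.
I_D = ½ k_p V_ov² = 0.5 × 4.12 × 1.22² = 3.07 mA.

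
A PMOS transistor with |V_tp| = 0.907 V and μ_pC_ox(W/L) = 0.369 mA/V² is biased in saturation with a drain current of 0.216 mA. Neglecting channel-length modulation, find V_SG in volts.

V_SG = 1.99 V

In saturation I_D = ½ k_p (V_SG − |V_tp|)², so V_SG − |V_tp| = √(2 I_D / k_p) = √(2 × 0.216 / 0.369) = 1.08 V.
V_SG = 0.907 + 1.08 = 1.99 V.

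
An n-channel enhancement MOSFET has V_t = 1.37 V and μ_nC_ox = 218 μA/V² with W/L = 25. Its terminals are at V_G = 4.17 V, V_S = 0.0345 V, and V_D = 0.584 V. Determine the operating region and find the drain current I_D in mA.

Triode; I_D = 7.46 mA

V_GS = V_G − V_S = 4.17 − 0.0345 = 4.14 V; V_DS = V_D − V_S = 0.584 − 0.0345 = 0.549 V.
k_n = μ_nC_ox · (W/L) = 5.45 mA/V².
V_ov = V_GS − V_t = 4.14 − 1.37 = 2.77 V.
Since V_DS = 0.549 V < V_ov = 2.77 V, the device is in the triode region.
I_D = k_n [V_ov · V_DS − ½ V_DS²] = 5.45 × [2.77 × 0.549 − 0.5 × 0.549²] = 7.46 mA.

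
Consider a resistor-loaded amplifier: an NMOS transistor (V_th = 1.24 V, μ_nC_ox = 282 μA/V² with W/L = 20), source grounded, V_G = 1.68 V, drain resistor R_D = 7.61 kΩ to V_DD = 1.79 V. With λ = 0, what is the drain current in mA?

I_D = 0.222 mA

V_GS = V_G = 1.68 V, so V_ov = 1.68 − 1.24 = 0.44 V.
k_n = μ_nC_ox · (W/L) = 5.64 mA/V².
Assume saturation: I_D = ½ k_n V_ov² = 0.5 × 5.64 × 0.44² = 0.546 mA, giving V_DS = V_DD − I_D R_D = 1.79 − 0.546 × 7.61 = -2.36 V.
But -2.36 V < V_ov = 0.44 V, so the device is actually in triode.
In triode I_D = k_n[V_ov V_DS − ½ V_DS²] and I_D = (V_DD − V_DS)/R_D. Equating: 21.5 V_DS² − 19.88 V_DS + 1.79 = 0, giving V_DS = 0.101 V (the root below V_ov).
I_D = (1.79 − 0.101) / 7.61 = 0.222 mA.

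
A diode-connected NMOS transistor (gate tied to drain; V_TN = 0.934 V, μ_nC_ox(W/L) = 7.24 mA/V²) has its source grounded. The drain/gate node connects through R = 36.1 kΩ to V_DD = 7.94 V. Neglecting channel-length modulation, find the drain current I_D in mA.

I_D = 0.188 mA

With gate tied to drain, V_GS = V_DS ≥ V_GS − V_TN, so the device is in saturation.
KCL at the drain: ½ k_n (V_GS − V_TN)² = (V_DD − V_GS)/R.
Let x = V_GS − 0.934. Then 131 x² + x − 7.006 = 0, giving x = 0.228 V (positive root), so V_GS = 1.16 V.
I_D = (V_DD − V_GS)/R = (7.94 − 1.16) / 36.1 = 0.188 mA.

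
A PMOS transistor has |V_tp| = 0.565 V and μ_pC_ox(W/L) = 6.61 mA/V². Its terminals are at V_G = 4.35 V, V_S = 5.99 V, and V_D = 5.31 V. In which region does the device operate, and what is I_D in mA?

Triode; I_D = 3.30 mA

V_SG = V_S − V_G = 5.99 − 4.35 = 1.64 V; V_SD = V_S − V_D = 5.99 − 5.31 = 0.68 V.
V_ov = V_SG − |V_tp| = 1.64 − 0.565 = 1.08 V.
Since V_SD = 0.68 V < V_ov = 1.08 V, the device is in the triode region.
I_D = k_p [V_ov · V_SD − ½ V_SD²] = 6.61 × [1.08 × 0.68 − 0.5 × 0.68²] = 3.3 mA.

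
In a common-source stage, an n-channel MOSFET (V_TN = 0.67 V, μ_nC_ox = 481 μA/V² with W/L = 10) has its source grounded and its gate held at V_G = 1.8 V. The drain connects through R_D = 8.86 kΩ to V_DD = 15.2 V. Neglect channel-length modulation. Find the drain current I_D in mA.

I_D = 1.67 mA

V_GS = V_G = 1.8 V, so V_ov = 1.8 − 0.67 = 1.13 V.
k_n = μ_nC_ox · (W/L) = 4.81 mA/V².
Assume saturation: I_D = ½ k_n V_ov² = 0.5 × 4.81 × 1.13² = 3.07 mA, giving V_DS = V_DD − I_D R_D = 15.2 − 3.07 × 8.86 = -12 V.
But -12 V < V_ov = 1.13 V, so the device is actually in triode.
In triode I_D = k_n[V_ov V_DS − ½ V_DS²] and I_D = (V_DD − V_DS)/R_D. Equating: 21.3 V_DS² − 49.16 V_DS + 15.2 = 0, giving V_DS = 0.368 V (the root below V_ov).
I_D = (15.2 − 0.368) / 8.86 = 1.67 mA.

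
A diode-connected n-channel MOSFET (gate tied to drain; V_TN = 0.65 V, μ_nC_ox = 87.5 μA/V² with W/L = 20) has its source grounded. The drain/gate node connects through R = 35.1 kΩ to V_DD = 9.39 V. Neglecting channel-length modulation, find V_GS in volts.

V_GS = 1.17 V

With gate tied to drain, V_GS = V_DS ≥ V_GS − V_TN, so the device is in saturation.
k_n = μ_nC_ox · (W/L) = 1.75 mA/V².
KCL at the drain: ½ k_n (V_GS − V_TN)² = (V_DD − V_GS)/R.
Let x = V_GS − 0.65. Then 30.7 x² + x − 8.74 = 0, giving x = 0.517 V (positive root), so V_GS = 1.17 V.
I_D = (V_DD − V_GS)/R = (9.39 − 1.17) / 35.1 = 0.234 mA.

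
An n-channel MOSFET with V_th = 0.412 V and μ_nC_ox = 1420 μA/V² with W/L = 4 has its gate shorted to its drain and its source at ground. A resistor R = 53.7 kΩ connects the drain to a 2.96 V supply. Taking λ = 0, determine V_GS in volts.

With gate tied to drain, V_GS = V_DS ≥ V_GS − V_th, so the device is in saturation.
k_n = μ_nC_ox · (W/L) = 5.68 mA/V².
KCL at the drain: ½ k_n (V_GS − V_th)² = (V_DD − V_GS)/R.
Let x = V_GS − 0.412. Then 153 x² + x − 2.548 = 0, giving x = 0.126 V (positive root), so V_GS = 0.538 V.
I_D = (V_DD − V_GS)/R = (2.96 − 0.538) / 53.7 = 0.0451 mA.

V_GS = 0.538 V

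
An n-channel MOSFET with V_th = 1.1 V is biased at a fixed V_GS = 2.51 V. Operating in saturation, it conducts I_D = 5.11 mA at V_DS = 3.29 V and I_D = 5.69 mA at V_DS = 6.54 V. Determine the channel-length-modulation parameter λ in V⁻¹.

With V_GS fixed, I_D ∝ (1 + λ V_DS) in saturation, so I_D2/I_D1 = (1 + λ V_DS2)/(1 + λ V_DS1).
5.69/5.11 = 1.114 = (1 + 6.54 λ)/(1 + 3.29 λ).
Solving: λ (I_D1 V_DS2 − I_D2 V_DS1) = I_D2 − I_D1, so λ = (5.69 − 5.11) / (5.11 × 6.54 − 5.69 × 3.29) = 0.58 / 14.7 = 0.0395 V⁻¹.

λ = 0.0395 V⁻¹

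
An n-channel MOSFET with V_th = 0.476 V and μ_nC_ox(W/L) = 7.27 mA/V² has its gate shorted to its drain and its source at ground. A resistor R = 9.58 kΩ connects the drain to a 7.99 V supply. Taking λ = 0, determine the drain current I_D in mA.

With gate tied to drain, V_GS = V_DS ≥ V_GS − V_th, so the device is in saturation.
KCL at the drain: ½ k_n (V_GS − V_th)² = (V_DD − V_GS)/R.
Let x = V_GS − 0.476. Then 34.8 x² + x − 7.514 = 0, giving x = 0.45 V (positive root), so V_GS = 0.926 V.
I_D = (V_DD − V_GS)/R = (7.99 − 0.926) / 9.58 = 0.737 mA.

I_D = 0.737 mA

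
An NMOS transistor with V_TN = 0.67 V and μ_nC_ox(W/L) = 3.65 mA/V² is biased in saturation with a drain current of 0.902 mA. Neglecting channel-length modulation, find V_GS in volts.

V_GS = 1.37 V

In saturation I_D = ½ k_n (V_GS − V_TN)², so V_GS − V_TN = √(2 I_D / k_n) = √(2 × 0.902 / 3.65) = 0.703 V.
V_GS = 0.67 + 0.703 = 1.37 V.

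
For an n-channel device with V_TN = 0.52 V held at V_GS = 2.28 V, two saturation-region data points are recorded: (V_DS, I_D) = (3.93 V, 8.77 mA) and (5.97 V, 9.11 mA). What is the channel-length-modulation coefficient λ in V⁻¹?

With V_GS fixed, I_D ∝ (1 + λ V_DS) in saturation, so I_D2/I_D1 = (1 + λ V_DS2)/(1 + λ V_DS1).
9.11/8.77 = 1.039 = (1 + 5.97 λ)/(1 + 3.93 λ).
Solving: λ (I_D1 V_DS2 − I_D2 V_DS1) = I_D2 − I_D1, so λ = (9.11 − 8.77) / (8.77 × 5.97 − 9.11 × 3.93) = 0.34 / 16.6 = 0.0205 V⁻¹.

λ = 0.0205 V⁻¹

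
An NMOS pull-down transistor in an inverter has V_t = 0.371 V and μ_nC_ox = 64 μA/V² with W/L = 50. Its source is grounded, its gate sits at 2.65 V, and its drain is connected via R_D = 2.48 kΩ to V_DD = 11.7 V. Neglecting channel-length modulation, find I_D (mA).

I_D = 4.43 mA

V_GS = V_G = 2.65 V, so V_ov = 2.65 − 0.371 = 2.28 V.
k_n = μ_nC_ox · (W/L) = 3.2 mA/V².
Assume saturation: I_D = ½ k_n V_ov² = 0.5 × 3.2 × 2.28² = 8.31 mA, giving V_DS = V_DD − I_D R_D = 11.7 − 8.31 × 2.48 = -8.91 V.
But -8.91 V < V_ov = 2.28 V, so the device is actually in triode.
In triode I_D = k_n[V_ov V_DS − ½ V_DS²] and I_D = (V_DD − V_DS)/R_D. Equating: 3.97 V_DS² − 19.09 V_DS + 11.7 = 0, giving V_DS = 0.721 V (the root below V_ov).
I_D = (11.7 − 0.721) / 2.48 = 4.43 mA.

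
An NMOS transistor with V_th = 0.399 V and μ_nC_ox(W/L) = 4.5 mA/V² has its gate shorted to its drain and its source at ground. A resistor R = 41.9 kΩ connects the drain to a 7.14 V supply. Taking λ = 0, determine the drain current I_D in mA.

With gate tied to drain, V_GS = V_DS ≥ V_GS − V_th, so the device is in saturation.
KCL at the drain: ½ k_n (V_GS − V_th)² = (V_DD − V_GS)/R.
Let x = V_GS − 0.399. Then 94.3 x² + x − 6.741 = 0, giving x = 0.262 V (positive root), so V_GS = 0.661 V.
I_D = (V_DD − V_GS)/R = (7.14 − 0.661) / 41.9 = 0.155 mA.

I_D = 0.155 mA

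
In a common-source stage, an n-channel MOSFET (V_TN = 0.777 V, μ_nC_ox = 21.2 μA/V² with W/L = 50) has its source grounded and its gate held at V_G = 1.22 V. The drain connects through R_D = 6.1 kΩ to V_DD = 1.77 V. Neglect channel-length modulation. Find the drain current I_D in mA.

V_GS = V_G = 1.22 V, so V_ov = 1.22 − 0.777 = 0.443 V.
k_n = μ_nC_ox · (W/L) = 1.06 mA/V².
Assume saturation: I_D = ½ k_n V_ov² = 0.5 × 1.06 × 0.443² = 0.104 mA, giving V_DS = V_DD − I_D R_D = 1.77 − 0.104 × 6.1 = 1.14 V.
V_DS = 1.14 V ≥ V_ov = 0.443 V, confirming saturation.

I_D = 0.104 mA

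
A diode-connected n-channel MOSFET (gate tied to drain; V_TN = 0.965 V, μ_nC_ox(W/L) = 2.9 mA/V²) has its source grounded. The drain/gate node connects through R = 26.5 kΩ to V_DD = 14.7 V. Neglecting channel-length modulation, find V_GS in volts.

V_GS = 1.55 V

With gate tied to drain, V_GS = V_DS ≥ V_GS − V_TN, so the device is in saturation.
KCL at the drain: ½ k_n (V_GS − V_TN)² = (V_DD − V_GS)/R.
Let x = V_GS − 0.965. Then 38.4 x² + x − 13.73 = 0, giving x = 0.585 V (positive root), so V_GS = 1.55 V.
I_D = (V_DD − V_GS)/R = (14.7 − 1.55) / 26.5 = 0.496 mA.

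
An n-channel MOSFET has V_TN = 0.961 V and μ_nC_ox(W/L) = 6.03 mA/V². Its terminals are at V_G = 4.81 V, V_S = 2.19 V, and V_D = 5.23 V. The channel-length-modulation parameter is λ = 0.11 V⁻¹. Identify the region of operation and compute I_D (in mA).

Saturation; I_D = 11.1 mA

V_GS = V_G − V_S = 4.81 − 2.19 = 2.62 V; V_DS = V_D − V_S = 5.23 − 2.19 = 3.04 V.
V_ov = V_GS − V_TN = 2.62 − 0.961 = 1.66 V.
Since V_DS = 3.04 V ≥ V_ov = 1.66 V, the device is in saturation.
I_D = ½ k_n V_ov² (1 + λ V_DS) = 0.5 × 6.03 × 1.66² × (1 + 0.11 × 3.04) = 11.1 mA.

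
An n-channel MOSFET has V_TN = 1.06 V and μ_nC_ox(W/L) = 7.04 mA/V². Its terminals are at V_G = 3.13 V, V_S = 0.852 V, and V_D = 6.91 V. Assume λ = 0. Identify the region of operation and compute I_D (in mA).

V_GS = V_G − V_S = 3.13 − 0.852 = 2.28 V; V_DS = V_D − V_S = 6.91 − 0.852 = 6.06 V.
V_ov = V_GS − V_TN = 2.28 − 1.06 = 1.22 V.
Since V_DS = 6.06 V ≥ V_ov = 1.22 V, the device is in saturation.
I_D = ½ k_n V_ov² = 0.5 × 7.04 × 1.22² = 5.22 mA.

Saturation; I_D = 5.22 mA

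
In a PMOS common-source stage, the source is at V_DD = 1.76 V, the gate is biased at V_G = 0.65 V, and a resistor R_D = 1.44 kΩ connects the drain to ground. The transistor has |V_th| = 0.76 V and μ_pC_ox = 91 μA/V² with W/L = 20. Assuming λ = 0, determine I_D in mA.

V_SG = V_DD − V_G = 1.76 − 0.65 = 1.11 V, so V_ov = 1.11 − 0.76 = 0.35 V.
k_p = μ_pC_ox · (W/L) = 1.82 mA/V².
Assume saturation: I_D = ½ k_p V_ov² = 0.5 × 1.82 × 0.35² = 0.111 mA, giving V_SD = V_DD − I_D R_D = 1.76 − 0.111 × 1.44 = 1.6 V.
V_SD = 1.6 V ≥ V_ov = 0.35 V, confirming saturation.

I_D = 0.111 mA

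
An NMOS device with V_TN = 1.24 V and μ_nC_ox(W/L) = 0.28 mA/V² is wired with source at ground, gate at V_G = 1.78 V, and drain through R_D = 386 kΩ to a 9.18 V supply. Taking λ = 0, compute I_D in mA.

V_GS = V_G = 1.78 V, so V_ov = 1.78 − 1.24 = 0.54 V.
Assume saturation: I_D = ½ k_n V_ov² = 0.5 × 0.28 × 0.54² = 0.0408 mA, giving V_DS = V_DD − I_D R_D = 9.18 − 0.0408 × 386 = -6.58 V.
But -6.58 V < V_ov = 0.54 V, so the device is actually in triode.
In triode I_D = k_n[V_ov V_DS − ½ V_DS²] and I_D = (V_DD − V_DS)/R_D. Equating: 54 V_DS² − 59.36 V_DS + 9.18 = 0, giving V_DS = 0.186 V (the root below V_ov).
I_D = (9.18 − 0.186) / 386 = 0.0233 mA.

I_D = 0.0233 mA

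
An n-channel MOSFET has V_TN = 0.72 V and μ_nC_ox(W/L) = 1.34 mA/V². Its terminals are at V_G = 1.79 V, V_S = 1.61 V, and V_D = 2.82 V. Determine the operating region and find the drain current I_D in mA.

V_GS = V_G − V_S = 1.79 − 1.61 = 0.18 V; V_DS = V_D − V_S = 2.82 − 1.61 = 1.21 V.
V_GS = 0.18 V < V_TN = 0.72 V, so the transistor is in cutoff.

Cutoff; I_D = 0 mA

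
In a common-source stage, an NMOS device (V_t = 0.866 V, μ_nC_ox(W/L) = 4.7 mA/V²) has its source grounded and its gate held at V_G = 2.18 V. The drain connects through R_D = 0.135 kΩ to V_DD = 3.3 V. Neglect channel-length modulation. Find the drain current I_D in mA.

I_D = 4.06 mA

V_GS = V_G = 2.18 V, so V_ov = 2.18 − 0.866 = 1.31 V.
Assume saturation: I_D = ½ k_n V_ov² = 0.5 × 4.7 × 1.31² = 4.06 mA, giving V_DS = V_DD − I_D R_D = 3.3 − 4.06 × 0.135 = 2.75 V.
V_DS = 2.75 V ≥ V_ov = 1.31 V, confirming saturation.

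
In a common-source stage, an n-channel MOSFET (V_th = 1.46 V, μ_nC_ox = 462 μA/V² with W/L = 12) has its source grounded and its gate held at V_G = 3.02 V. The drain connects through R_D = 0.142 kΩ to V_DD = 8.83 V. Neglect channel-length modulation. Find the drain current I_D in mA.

I_D = 6.75 mA

V_GS = V_G = 3.02 V, so V_ov = 3.02 − 1.46 = 1.56 V.
k_n = μ_nC_ox · (W/L) = 5.544 mA/V².
Assume saturation: I_D = ½ k_n V_ov² = 0.5 × 5.544 × 1.56² = 6.75 mA, giving V_DS = V_DD − I_D R_D = 8.83 − 6.75 × 0.142 = 7.87 V.
V_DS = 7.87 V ≥ V_ov = 1.56 V, confirming saturation.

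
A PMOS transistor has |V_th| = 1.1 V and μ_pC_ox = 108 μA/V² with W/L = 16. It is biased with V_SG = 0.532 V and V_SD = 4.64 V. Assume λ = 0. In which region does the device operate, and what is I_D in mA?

V_SG = 0.532 V < |V_th| = 1.1 V, so the transistor is in cutoff.

Cutoff; I_D = 0 mA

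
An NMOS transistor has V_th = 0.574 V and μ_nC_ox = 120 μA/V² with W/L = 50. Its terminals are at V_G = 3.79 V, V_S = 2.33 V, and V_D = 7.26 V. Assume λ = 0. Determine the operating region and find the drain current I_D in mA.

V_GS = V_G − V_S = 3.79 − 2.33 = 1.46 V; V_DS = V_D − V_S = 7.26 − 2.33 = 4.93 V.
k_n = μ_nC_ox · (W/L) = 6 mA/V².
V_ov = V_GS − V_th = 1.46 − 0.574 = 0.886 V.
Since V_DS = 4.93 V ≥ V_ov = 0.886 V, the device is in saturation.
I_D = ½ k_n V_ov² = 0.5 × 6 × 0.886² = 2.35 mA.

Saturation; I_D = 2.35 mA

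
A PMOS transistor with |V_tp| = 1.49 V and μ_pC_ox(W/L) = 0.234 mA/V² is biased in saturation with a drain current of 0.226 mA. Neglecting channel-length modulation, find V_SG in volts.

In saturation I_D = ½ k_p (V_SG − |V_tp|)², so V_SG − |V_tp| = √(2 I_D / k_p) = √(2 × 0.226 / 0.234) = 1.39 V.
V_SG = 1.49 + 1.39 = 2.88 V.

V_SG = 2.88 V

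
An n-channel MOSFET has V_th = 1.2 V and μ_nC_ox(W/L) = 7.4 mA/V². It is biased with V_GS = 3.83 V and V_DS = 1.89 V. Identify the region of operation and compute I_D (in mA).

Triode; I_D = 23.6 mA

V_ov = V_GS − V_th = 3.83 − 1.2 = 2.63 V.
Since V_DS = 1.89 V < V_ov = 2.63 V, the device is in the triode region.
I_D = k_n [V_ov · V_DS − ½ V_DS²] = 7.4 × [2.63 × 1.89 − 0.5 × 1.89²] = 23.6 mA.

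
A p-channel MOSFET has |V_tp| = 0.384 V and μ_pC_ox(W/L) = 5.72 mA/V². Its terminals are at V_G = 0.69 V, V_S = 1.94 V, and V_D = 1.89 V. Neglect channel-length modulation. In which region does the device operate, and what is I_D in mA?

Triode; I_D = 0.241 mA

V_SG = V_S − V_G = 1.94 − 0.69 = 1.25 V; V_SD = V_S − V_D = 1.94 − 1.89 = 0.05 V.
V_ov = V_SG − |V_tp| = 1.25 − 0.384 = 0.866 V.
Since V_SD = 0.05 V < V_ov = 0.866 V, the device is in the triode region.
I_D = k_p [V_ov · V_SD − ½ V_SD²] = 5.72 × [0.866 × 0.05 − 0.5 × 0.05²] = 0.241 mA.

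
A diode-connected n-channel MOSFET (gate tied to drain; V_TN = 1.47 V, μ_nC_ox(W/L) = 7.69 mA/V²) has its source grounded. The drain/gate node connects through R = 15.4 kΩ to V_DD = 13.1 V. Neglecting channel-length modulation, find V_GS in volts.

V_GS = 1.90 V

With gate tied to drain, V_GS = V_DS ≥ V_GS − V_TN, so the device is in saturation.
KCL at the drain: ½ k_n (V_GS − V_TN)² = (V_DD − V_GS)/R.
Let x = V_GS − 1.47. Then 59.2 x² + x − 11.63 = 0, giving x = 0.435 V (positive root), so V_GS = 1.9 V.
I_D = (V_DD − V_GS)/R = (13.1 − 1.9) / 15.4 = 0.727 mA.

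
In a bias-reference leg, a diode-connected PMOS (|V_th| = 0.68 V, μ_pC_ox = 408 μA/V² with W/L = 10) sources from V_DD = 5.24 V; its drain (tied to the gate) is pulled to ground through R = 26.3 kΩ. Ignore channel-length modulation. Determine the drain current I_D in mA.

I_D = 0.163 mA

With gate tied to drain, V_SG = V_SD ≥ V_SG − |V_th|, so the device is in saturation.
k_p = μ_pC_ox · (W/L) = 4.08 mA/V².
KCL at the drain: ½ k_p (V_SG − |V_th|)² = (V_DD − V_SG)/R.
Let x = V_SG − 0.68. Then 53.7 x² + x − 4.56 = 0, giving x = 0.282 V (positive root), so V_SG = 0.962 V.
I_D = (V_DD − V_SG)/R = (5.24 − 0.962) / 26.3 = 0.163 mA.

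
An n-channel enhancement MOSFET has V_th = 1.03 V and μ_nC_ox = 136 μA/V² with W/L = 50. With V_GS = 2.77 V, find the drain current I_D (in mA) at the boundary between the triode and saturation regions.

At the boundary V_DS = V_ov = V_GS − V_th = 2.77 − 1.03 = 1.74 V.
k_n = μ_nC_ox · (W/L) = 6.8 mA/V².
I_D = ½ k_n V_ov² = 0.5 × 6.8 × 1.74² = 10.3 mA.

I_D = 10.3 mA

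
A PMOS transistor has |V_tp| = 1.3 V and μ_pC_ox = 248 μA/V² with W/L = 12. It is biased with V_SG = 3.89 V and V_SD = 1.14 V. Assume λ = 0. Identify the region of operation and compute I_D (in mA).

k_p = μ_pC_ox · (W/L) = 2.976 mA/V².
V_ov = V_SG − |V_tp| = 3.89 − 1.3 = 2.59 V.
Since V_SD = 1.14 V < V_ov = 2.59 V, the device is in the triode region.
I_D = k_p [V_ov · V_SD − ½ V_SD²] = 2.976 × [2.59 × 1.14 − 0.5 × 1.14²] = 6.85 mA.

Triode; I_D = 6.85 mA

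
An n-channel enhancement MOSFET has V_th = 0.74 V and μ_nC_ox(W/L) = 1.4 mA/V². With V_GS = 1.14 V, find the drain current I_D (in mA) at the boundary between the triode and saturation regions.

I_D = 0.112 mA

At the boundary V_DS = V_ov = V_GS − V_th = 1.14 − 0.74 = 0.4 V.
I_D = ½ k_n V_ov² = 0.5 × 1.4 × 0.4² = 0.112 mA.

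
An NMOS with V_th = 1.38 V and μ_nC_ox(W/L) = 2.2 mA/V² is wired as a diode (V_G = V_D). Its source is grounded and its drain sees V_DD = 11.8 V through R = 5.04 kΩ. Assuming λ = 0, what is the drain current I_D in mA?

With gate tied to drain, V_GS = V_DS ≥ V_GS − V_th, so the device is in saturation.
KCL at the drain: ½ k_n (V_GS − V_th)² = (V_DD − V_GS)/R.
Let x = V_GS − 1.38. Then 5.54 x² + x − 10.42 = 0, giving x = 1.28 V (positive root), so V_GS = 2.66 V.
I_D = (V_DD − V_GS)/R = (11.8 − 2.66) / 5.04 = 1.81 mA.

I_D = 1.81 mA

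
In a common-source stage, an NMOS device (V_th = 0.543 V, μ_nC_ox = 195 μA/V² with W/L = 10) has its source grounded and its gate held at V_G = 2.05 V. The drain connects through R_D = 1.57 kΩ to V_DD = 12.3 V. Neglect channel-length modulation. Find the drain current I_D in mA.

I_D = 2.21 mA

V_GS = V_G = 2.05 V, so V_ov = 2.05 − 0.543 = 1.51 V.
k_n = μ_nC_ox · (W/L) = 1.95 mA/V².
Assume saturation: I_D = ½ k_n V_ov² = 0.5 × 1.95 × 1.51² = 2.21 mA, giving V_DS = V_DD − I_D R_D = 12.3 − 2.21 × 1.57 = 8.82 V.
V_DS = 8.82 V ≥ V_ov = 1.51 V, confirming saturation.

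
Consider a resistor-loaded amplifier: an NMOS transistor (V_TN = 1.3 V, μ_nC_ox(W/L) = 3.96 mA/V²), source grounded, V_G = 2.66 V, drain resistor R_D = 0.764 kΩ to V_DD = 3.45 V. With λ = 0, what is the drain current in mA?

I_D = 3.30 mA

V_GS = V_G = 2.66 V, so V_ov = 2.66 − 1.3 = 1.36 V.
Assume saturation: I_D = ½ k_n V_ov² = 0.5 × 3.96 × 1.36² = 3.66 mA, giving V_DS = V_DD − I_D R_D = 3.45 − 3.66 × 0.764 = 0.652 V.
But 0.652 V < V_ov = 1.36 V, so the device is actually in triode.
In triode I_D = k_n[V_ov V_DS − ½ V_DS²] and I_D = (V_DD − V_DS)/R_D. Equating: 1.51 V_DS² − 5.115 V_DS + 3.45 = 0, giving V_DS = 0.931 V (the root below V_ov).
I_D = (3.45 − 0.931) / 0.764 = 3.3 mA.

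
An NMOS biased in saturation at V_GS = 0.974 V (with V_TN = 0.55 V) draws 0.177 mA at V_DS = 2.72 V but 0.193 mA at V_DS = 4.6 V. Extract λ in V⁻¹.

With V_GS fixed, I_D ∝ (1 + λ V_DS) in saturation, so I_D2/I_D1 = (1 + λ V_DS2)/(1 + λ V_DS1).
0.193/0.177 = 1.09 = (1 + 4.6 λ)/(1 + 2.72 λ).
Solving: λ (I_D1 V_DS2 − I_D2 V_DS1) = I_D2 − I_D1, so λ = (0.193 − 0.177) / (0.177 × 4.6 − 0.193 × 2.72) = 0.016 / 0.289 = 0.0553 V⁻¹.

λ = 0.0553 V⁻¹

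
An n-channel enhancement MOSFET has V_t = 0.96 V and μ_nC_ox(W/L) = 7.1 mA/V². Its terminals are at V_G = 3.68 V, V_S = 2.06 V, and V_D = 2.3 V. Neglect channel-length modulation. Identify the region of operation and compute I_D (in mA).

V_GS = V_G − V_S = 3.68 − 2.06 = 1.62 V; V_DS = V_D − V_S = 2.3 − 2.06 = 0.24 V.
V_ov = V_GS − V_t = 1.62 − 0.96 = 0.66 V.
Since V_DS = 0.24 V < V_ov = 0.66 V, the device is in the triode region.
I_D = k_n [V_ov · V_DS − ½ V_DS²] = 7.1 × [0.66 × 0.24 − 0.5 × 0.24²] = 0.92 mA.

Triode; I_D = 0.920 mA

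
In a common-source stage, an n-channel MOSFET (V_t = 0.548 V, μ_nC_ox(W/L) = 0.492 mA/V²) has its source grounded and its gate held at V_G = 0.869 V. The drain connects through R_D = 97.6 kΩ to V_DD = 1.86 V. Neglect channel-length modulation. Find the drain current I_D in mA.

V_GS = V_G = 0.869 V, so V_ov = 0.869 − 0.548 = 0.321 V.
Assume saturation: I_D = ½ k_n V_ov² = 0.5 × 0.492 × 0.321² = 0.0253 mA, giving V_DS = V_DD − I_D R_D = 1.86 − 0.0253 × 97.6 = -0.614 V.
But -0.614 V < V_ov = 0.321 V, so the device is actually in triode.
In triode I_D = k_n[V_ov V_DS − ½ V_DS²] and I_D = (V_DD − V_DS)/R_D. Equating: 24 V_DS² − 16.41 V_DS + 1.86 = 0, giving V_DS = 0.143 V (the root below V_ov).
I_D = (1.86 − 0.143) / 97.6 = 0.0176 mA.

I_D = 0.0176 mA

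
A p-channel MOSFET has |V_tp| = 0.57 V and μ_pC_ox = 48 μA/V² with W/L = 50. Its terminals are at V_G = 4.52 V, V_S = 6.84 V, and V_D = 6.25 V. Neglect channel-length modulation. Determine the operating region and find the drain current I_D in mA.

Triode; I_D = 2.06 mA

V_SG = V_S − V_G = 6.84 − 4.52 = 2.32 V; V_SD = V_S − V_D = 6.84 − 6.25 = 0.59 V.
k_p = μ_pC_ox · (W/L) = 2.4 mA/V².
V_ov = V_SG − |V_tp| = 2.32 − 0.57 = 1.75 V.
Since V_SD = 0.59 V < V_ov = 1.75 V, the device is in the triode region.
I_D = k_p [V_ov · V_SD − ½ V_SD²] = 2.4 × [1.75 × 0.59 − 0.5 × 0.59²] = 2.06 mA.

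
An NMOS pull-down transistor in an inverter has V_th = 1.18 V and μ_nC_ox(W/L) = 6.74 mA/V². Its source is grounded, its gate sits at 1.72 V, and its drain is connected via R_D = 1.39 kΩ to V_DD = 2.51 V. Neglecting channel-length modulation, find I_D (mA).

I_D = 0.983 mA

V_GS = V_G = 1.72 V, so V_ov = 1.72 − 1.18 = 0.54 V.
Assume saturation: I_D = ½ k_n V_ov² = 0.5 × 6.74 × 0.54² = 0.983 mA, giving V_DS = V_DD − I_D R_D = 2.51 − 0.983 × 1.39 = 1.14 V.
V_DS = 1.14 V ≥ V_ov = 0.54 V, confirming saturation.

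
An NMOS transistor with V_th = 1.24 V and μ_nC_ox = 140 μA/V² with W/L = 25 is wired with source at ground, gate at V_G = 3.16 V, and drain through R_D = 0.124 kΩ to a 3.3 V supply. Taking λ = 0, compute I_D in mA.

I_D = 6.45 mA

V_GS = V_G = 3.16 V, so V_ov = 3.16 − 1.24 = 1.92 V.
k_n = μ_nC_ox · (W/L) = 3.5 mA/V².
Assume saturation: I_D = ½ k_n V_ov² = 0.5 × 3.5 × 1.92² = 6.45 mA, giving V_DS = V_DD − I_D R_D = 3.3 − 6.45 × 0.124 = 2.5 V.
V_DS = 2.5 V ≥ V_ov = 1.92 V, confirming saturation.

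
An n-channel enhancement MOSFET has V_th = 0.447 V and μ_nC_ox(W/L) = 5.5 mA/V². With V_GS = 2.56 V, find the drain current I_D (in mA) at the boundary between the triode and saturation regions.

I_D = 12.3 mA

At the boundary V_DS = V_ov = V_GS − V_th = 2.56 − 0.447 = 2.11 V.
I_D = ½ k_n V_ov² = 0.5 × 5.5 × 2.11² = 12.3 mA.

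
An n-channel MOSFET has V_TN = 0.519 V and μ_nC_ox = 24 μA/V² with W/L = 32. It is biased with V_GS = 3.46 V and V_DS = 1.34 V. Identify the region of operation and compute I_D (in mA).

k_n = μ_nC_ox · (W/L) = 0.768 mA/V².
V_ov = V_GS − V_TN = 3.46 − 0.519 = 2.94 V.
Since V_DS = 1.34 V < V_ov = 2.94 V, the device is in the triode region.
I_D = k_n [V_ov · V_DS − ½ V_DS²] = 0.768 × [2.94 × 1.34 − 0.5 × 1.34²] = 2.34 mA.

Triode; I_D = 2.34 mA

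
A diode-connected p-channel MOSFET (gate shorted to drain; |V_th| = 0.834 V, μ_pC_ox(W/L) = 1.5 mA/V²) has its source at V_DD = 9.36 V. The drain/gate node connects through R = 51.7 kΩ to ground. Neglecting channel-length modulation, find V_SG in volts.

With gate tied to drain, V_SG = V_SD ≥ V_SG − |V_th|, so the device is in saturation.
KCL at the drain: ½ k_p (V_SG − |V_th|)² = (V_DD − V_SG)/R.
Let x = V_SG − 0.834. Then 38.8 x² + x − 8.526 = 0, giving x = 0.456 V (positive root), so V_SG = 1.29 V.
I_D = (V_DD − V_SG)/R = (9.36 − 1.29) / 51.7 = 0.156 mA.

V_SG = 1.29 V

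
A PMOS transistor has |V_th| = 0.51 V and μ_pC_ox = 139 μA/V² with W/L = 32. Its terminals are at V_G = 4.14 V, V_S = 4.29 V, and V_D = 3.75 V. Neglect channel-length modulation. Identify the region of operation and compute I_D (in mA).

Cutoff; I_D = 0 mA

V_SG = V_S − V_G = 4.29 − 4.14 = 0.15 V; V_SD = V_S − V_D = 4.29 − 3.75 = 0.54 V.
V_SG = 0.15 V < |V_th| = 0.51 V, so the transistor is in cutoff.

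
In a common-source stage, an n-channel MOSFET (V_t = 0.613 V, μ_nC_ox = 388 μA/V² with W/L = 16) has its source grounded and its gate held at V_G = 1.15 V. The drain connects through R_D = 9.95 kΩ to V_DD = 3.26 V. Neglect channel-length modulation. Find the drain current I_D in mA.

V_GS = V_G = 1.15 V, so V_ov = 1.15 − 0.613 = 0.537 V.
k_n = μ_nC_ox · (W/L) = 6.208 mA/V².
Assume saturation: I_D = ½ k_n V_ov² = 0.5 × 6.208 × 0.537² = 0.895 mA, giving V_DS = V_DD − I_D R_D = 3.26 − 0.895 × 9.95 = -5.65 V.
But -5.65 V < V_ov = 0.537 V, so the device is actually in triode.
In triode I_D = k_n[V_ov V_DS − ½ V_DS²] and I_D = (V_DD − V_DS)/R_D. Equating: 30.9 V_DS² − 34.17 V_DS + 3.26 = 0, giving V_DS = 0.105 V (the root below V_ov).
I_D = (3.26 − 0.105) / 9.95 = 0.317 mA.

I_D = 0.317 mA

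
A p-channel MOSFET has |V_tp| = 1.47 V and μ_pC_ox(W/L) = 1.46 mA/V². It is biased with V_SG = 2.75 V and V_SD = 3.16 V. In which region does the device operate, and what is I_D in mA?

Saturation; I_D = 1.20 mA

V_ov = V_SG − |V_tp| = 2.75 − 1.47 = 1.28 V.
Since V_SD = 3.16 V ≥ V_ov = 1.28 V, the device is in saturation.
I_D = ½ k_p V_ov² = 0.5 × 1.46 × 1.28² = 1.2 mA.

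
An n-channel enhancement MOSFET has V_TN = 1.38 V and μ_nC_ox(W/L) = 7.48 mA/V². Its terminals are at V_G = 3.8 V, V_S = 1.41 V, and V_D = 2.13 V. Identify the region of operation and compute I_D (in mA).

V_GS = V_G − V_S = 3.8 − 1.41 = 2.39 V; V_DS = V_D − V_S = 2.13 − 1.41 = 0.72 V.
V_ov = V_GS − V_TN = 2.39 − 1.38 = 1.01 V.
Since V_DS = 0.72 V < V_ov = 1.01 V, the device is in the triode region.
I_D = k_n [V_ov · V_DS − ½ V_DS²] = 7.48 × [1.01 × 0.72 − 0.5 × 0.72²] = 3.5 mA.

Triode; I_D = 3.50 mA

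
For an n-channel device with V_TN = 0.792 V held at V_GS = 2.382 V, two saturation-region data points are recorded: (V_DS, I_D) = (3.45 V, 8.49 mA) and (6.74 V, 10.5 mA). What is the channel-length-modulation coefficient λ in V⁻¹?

λ = 0.0957 V⁻¹

With V_GS fixed, I_D ∝ (1 + λ V_DS) in saturation, so I_D2/I_D1 = (1 + λ V_DS2)/(1 + λ V_DS1).
10.5/8.49 = 1.237 = (1 + 6.74 λ)/(1 + 3.45 λ).
Solving: λ (I_D1 V_DS2 − I_D2 V_DS1) = I_D2 − I_D1, so λ = (10.5 − 8.49) / (8.49 × 6.74 − 10.5 × 3.45) = 2.01 / 21 = 0.0957 V⁻¹.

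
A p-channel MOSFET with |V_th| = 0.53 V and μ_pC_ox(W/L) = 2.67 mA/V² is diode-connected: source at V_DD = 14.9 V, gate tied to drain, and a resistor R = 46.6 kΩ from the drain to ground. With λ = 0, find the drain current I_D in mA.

With gate tied to drain, V_SG = V_SD ≥ V_SG − |V_th|, so the device is in saturation.
KCL at the drain: ½ k_p (V_SG − |V_th|)² = (V_DD − V_SG)/R.
Let x = V_SG − 0.53. Then 62.2 x² + x − 14.37 = 0, giving x = 0.473 V (positive root), so V_SG = 1 V.
I_D = (V_DD − V_SG)/R = (14.9 − 1) / 46.6 = 0.298 mA.

I_D = 0.298 mA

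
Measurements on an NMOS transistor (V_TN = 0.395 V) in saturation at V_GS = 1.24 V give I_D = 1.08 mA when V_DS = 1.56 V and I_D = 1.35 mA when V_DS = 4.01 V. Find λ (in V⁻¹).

With V_GS fixed, I_D ∝ (1 + λ V_DS) in saturation, so I_D2/I_D1 = (1 + λ V_DS2)/(1 + λ V_DS1).
1.35/1.08 = 1.25 = (1 + 4.01 λ)/(1 + 1.56 λ).
Solving: λ (I_D1 V_DS2 − I_D2 V_DS1) = I_D2 − I_D1, so λ = (1.35 − 1.08) / (1.08 × 4.01 − 1.35 × 1.56) = 0.27 / 2.22 = 0.121 V⁻¹.

λ = 0.121 V⁻¹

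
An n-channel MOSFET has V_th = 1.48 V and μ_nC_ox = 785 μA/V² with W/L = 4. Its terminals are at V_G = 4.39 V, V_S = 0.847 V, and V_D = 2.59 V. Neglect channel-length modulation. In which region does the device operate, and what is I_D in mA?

Triode; I_D = 6.52 mA

V_GS = V_G − V_S = 4.39 − 0.847 = 3.54 V; V_DS = V_D − V_S = 2.59 − 0.847 = 1.74 V.
k_n = μ_nC_ox · (W/L) = 3.14 mA/V².
V_ov = V_GS − V_th = 3.54 − 1.48 = 2.06 V.
Since V_DS = 1.74 V < V_ov = 2.06 V, the device is in the triode region.
I_D = k_n [V_ov · V_DS − ½ V_DS²] = 3.14 × [2.06 × 1.74 − 0.5 × 1.74²] = 6.52 mA.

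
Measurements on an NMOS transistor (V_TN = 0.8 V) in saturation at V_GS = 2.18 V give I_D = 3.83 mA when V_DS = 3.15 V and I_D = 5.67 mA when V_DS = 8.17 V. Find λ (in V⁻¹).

λ = 0.137 V⁻¹

With V_GS fixed, I_D ∝ (1 + λ V_DS) in saturation, so I_D2/I_D1 = (1 + λ V_DS2)/(1 + λ V_DS1).
5.67/3.83 = 1.48 = (1 + 8.17 λ)/(1 + 3.15 λ).
Solving: λ (I_D1 V_DS2 − I_D2 V_DS1) = I_D2 − I_D1, so λ = (5.67 − 3.83) / (3.83 × 8.17 − 5.67 × 3.15) = 1.84 / 13.4 = 0.137 V⁻¹.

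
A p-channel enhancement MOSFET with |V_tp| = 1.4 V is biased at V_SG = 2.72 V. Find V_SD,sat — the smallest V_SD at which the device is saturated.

The boundary between triode and saturation is V_SD = V_SG − |V_tp| = V_ov.
V_ov = 2.72 − 1.4 = 1.32 V.

V_SD,sat = 1.32 V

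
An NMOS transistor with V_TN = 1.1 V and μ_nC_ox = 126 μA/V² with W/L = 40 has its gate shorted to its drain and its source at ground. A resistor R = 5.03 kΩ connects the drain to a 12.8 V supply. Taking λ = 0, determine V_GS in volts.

V_GS = 2.02 V

With gate tied to drain, V_GS = V_DS ≥ V_GS − V_TN, so the device is in saturation.
k_n = μ_nC_ox · (W/L) = 5.04 mA/V².
KCL at the drain: ½ k_n (V_GS − V_TN)² = (V_DD − V_GS)/R.
Let x = V_GS − 1.1. Then 12.7 x² + x − 11.7 = 0, giving x = 0.922 V (positive root), so V_GS = 2.02 V.
I_D = (V_DD − V_GS)/R = (12.8 − 2.02) / 5.03 = 2.14 mA.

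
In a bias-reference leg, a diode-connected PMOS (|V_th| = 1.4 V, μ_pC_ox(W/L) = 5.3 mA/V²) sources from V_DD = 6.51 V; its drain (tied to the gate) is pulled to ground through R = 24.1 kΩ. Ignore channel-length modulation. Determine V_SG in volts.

V_SG = 1.68 V

With gate tied to drain, V_SG = V_SD ≥ V_SG − |V_th|, so the device is in saturation.
KCL at the drain: ½ k_p (V_SG − |V_th|)² = (V_DD − V_SG)/R.
Let x = V_SG − 1.4. Then 63.9 x² + x − 5.11 = 0, giving x = 0.275 V (positive root), so V_SG = 1.68 V.
I_D = (V_DD − V_SG)/R = (6.51 − 1.68) / 24.1 = 0.201 mA.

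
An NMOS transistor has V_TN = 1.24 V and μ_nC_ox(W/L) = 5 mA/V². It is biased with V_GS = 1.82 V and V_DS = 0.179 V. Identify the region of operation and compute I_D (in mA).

Triode; I_D = 0.439 mA

V_ov = V_GS − V_TN = 1.82 − 1.24 = 0.58 V.
Since V_DS = 0.179 V < V_ov = 0.58 V, the device is in the triode region.
I_D = k_n [V_ov · V_DS − ½ V_DS²] = 5 × [0.58 × 0.179 − 0.5 × 0.179²] = 0.439 mA.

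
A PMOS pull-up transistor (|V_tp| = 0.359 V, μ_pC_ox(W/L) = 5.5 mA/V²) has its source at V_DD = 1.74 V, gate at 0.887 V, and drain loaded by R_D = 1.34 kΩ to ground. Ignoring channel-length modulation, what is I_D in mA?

I_D = 0.671 mA

V_SG = V_DD − V_G = 1.74 − 0.887 = 0.853 V, so V_ov = 0.853 − 0.359 = 0.494 V.
Assume saturation: I_D = ½ k_p V_ov² = 0.5 × 5.5 × 0.494² = 0.671 mA, giving V_SD = V_DD − I_D R_D = 1.74 − 0.671 × 1.34 = 0.841 V.
V_SD = 0.841 V ≥ V_ov = 0.494 V, confirming saturation.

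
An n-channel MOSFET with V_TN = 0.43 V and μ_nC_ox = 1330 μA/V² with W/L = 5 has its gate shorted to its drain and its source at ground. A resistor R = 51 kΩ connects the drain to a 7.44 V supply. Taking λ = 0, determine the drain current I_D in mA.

With gate tied to drain, V_GS = V_DS ≥ V_GS − V_TN, so the device is in saturation.
k_n = μ_nC_ox · (W/L) = 6.65 mA/V².
KCL at the drain: ½ k_n (V_GS − V_TN)² = (V_DD − V_GS)/R.
Let x = V_GS − 0.43. Then 170 x² + x − 7.01 = 0, giving x = 0.2 V (positive root), so V_GS = 0.63 V.
I_D = (V_DD − V_GS)/R = (7.44 − 0.63) / 51 = 0.134 mA.

I_D = 0.134 mA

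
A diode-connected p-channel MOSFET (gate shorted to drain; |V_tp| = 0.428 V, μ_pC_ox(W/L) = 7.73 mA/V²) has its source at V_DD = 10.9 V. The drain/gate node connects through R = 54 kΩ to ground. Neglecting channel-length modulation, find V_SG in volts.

V_SG = 0.650 V

With gate tied to drain, V_SG = V_SD ≥ V_SG − |V_tp|, so the device is in saturation.
KCL at the drain: ½ k_p (V_SG − |V_tp|)² = (V_DD − V_SG)/R.
Let x = V_SG − 0.428. Then 209 x² + x − 10.47 = 0, giving x = 0.222 V (positive root), so V_SG = 0.65 V.
I_D = (V_DD − V_SG)/R = (10.9 − 0.65) / 54 = 0.19 mA.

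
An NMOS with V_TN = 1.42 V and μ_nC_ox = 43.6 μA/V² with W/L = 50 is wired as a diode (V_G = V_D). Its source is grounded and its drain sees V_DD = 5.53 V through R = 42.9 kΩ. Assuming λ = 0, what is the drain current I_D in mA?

I_D = 0.0891 mA

With gate tied to drain, V_GS = V_DS ≥ V_GS − V_TN, so the device is in saturation.
k_n = μ_nC_ox · (W/L) = 2.18 mA/V².
KCL at the drain: ½ k_n (V_GS − V_TN)² = (V_DD − V_GS)/R.
Let x = V_GS − 1.42. Then 46.8 x² + x − 4.11 = 0, giving x = 0.286 V (positive root), so V_GS = 1.71 V.
I_D = (V_DD − V_GS)/R = (5.53 − 1.71) / 42.9 = 0.0891 mA.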